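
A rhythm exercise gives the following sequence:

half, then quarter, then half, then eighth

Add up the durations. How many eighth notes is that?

11

In eighth notes: half = 4; quarter = 2; half = 4; eighth = 1.
Altogether 4 + 2 + 4 + 1 = 11 eighth notes.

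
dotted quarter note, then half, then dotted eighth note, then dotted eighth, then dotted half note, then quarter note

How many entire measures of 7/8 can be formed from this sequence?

2

One bar of 7/8 = 14 sixteenth notes.
Convert each value to sixteenth notes: dotted quarter note = 6; half = 8; dotted eighth note = 3; dotted eighth = 3; dotted half note = 12; quarter note = 4.
Altogether 6 + 8 + 3 + 3 + 12 + 4 = 36.
36 ÷ 14 = 2 complete bars with 8 left over.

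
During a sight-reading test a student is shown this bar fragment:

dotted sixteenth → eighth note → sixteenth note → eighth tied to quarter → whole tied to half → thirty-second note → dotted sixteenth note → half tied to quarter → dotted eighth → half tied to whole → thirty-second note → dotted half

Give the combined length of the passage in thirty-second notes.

In thirty-second notes: dotted sixteenth = 3; eighth note = 4; sixteenth note = 2; eighth tied to quarter (eighth + quarter) = 12; whole tied to half (whole + half) = 48; thirty-second note = 1; dotted sixteenth note = 3; half tied to quarter (half + quarter) = 24; dotted eighth = 6; half tied to whole (half + whole) = 48; thirty-second note = 1; dotted half = 24.
Altogether 3 + 4 + 2 + 12 + 48 + 1 + 3 + 24 + 6 + 48 + 1 + 24 = 176 thirty-second notes.

176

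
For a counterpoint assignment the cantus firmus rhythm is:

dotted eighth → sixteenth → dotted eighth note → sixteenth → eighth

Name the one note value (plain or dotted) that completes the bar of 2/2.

dotted quarter note

The bar of 2/2 = 16 sixteenth notes.
Convert each value to sixteenth notes: dotted eighth = 3; sixteenth = 1; dotted eighth note = 3; sixteenth = 1; eighth = 2.
Adding: 3 + 1 + 3 + 1 + 2 = 10.
Remaining: 16 − 10 = 6 sixteenth notes, which is a dotted quarter note.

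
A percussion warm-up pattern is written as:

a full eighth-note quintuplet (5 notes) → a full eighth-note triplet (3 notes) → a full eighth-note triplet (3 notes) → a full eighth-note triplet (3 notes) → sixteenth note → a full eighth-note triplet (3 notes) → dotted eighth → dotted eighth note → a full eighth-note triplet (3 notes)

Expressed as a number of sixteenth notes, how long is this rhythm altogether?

In sixteenth notes: a full eighth-note quintuplet (5 notes) (five quintuplet eighths span one half) = 8; a full eighth-note triplet (3 notes) (three triplet eighths span one quarter) = 4; a full eighth-note triplet (3 notes) (three triplet eighths span one quarter) = 4; a full eighth-note triplet (3 notes) (three triplet eighths span one quarter) = 4; sixteenth note = 1; a full eighth-note triplet (3 notes) (three triplet eighths span one quarter) = 4; dotted eighth = 3; dotted eighth note = 3; a full eighth-note triplet (3 notes) (three triplet eighths span one quarter) = 4.
Altogether 8 + 4 + 4 + 4 + 1 + 4 + 3 + 3 + 4 = 35 sixteenth notes.

35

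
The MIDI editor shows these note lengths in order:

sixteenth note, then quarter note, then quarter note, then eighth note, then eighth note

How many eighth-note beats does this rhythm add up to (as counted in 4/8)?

6.5

One eighth-note beat = 2 sixteenth notes.
Express everything in sixteenth notes: sixteenth note = 1; quarter note = 4; quarter note = 4; eighth note = 2; eighth note = 2.
Sum: 1 + 4 + 4 + 2 + 2 = 13.
13 ÷ 2 = 6.5 beats.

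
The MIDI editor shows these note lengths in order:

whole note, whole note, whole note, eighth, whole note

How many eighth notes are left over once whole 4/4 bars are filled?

One bar of 4/4 = 8 eighth notes.
Express everything in eighth notes: whole note = 8; whole note = 8; whole note = 8; eighth = 1; whole note = 8.
Adding: 8 + 8 + 8 + 1 + 8 = 33.
33 ÷ 8 = 4 complete bars with 1 eighth note remaining.

1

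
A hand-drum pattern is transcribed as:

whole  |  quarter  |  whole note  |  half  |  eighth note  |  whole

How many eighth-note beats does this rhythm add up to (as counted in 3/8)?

One eighth-note beat = 2 sixteenth notes.
Working in sixteenth notes: whole = 16; quarter = 4; whole note = 16; half = 8; eighth note = 2; whole = 16.
Sum: 16 + 4 + 16 + 8 + 2 + 16 = 62.
62 ÷ 2 = 31 beats.

31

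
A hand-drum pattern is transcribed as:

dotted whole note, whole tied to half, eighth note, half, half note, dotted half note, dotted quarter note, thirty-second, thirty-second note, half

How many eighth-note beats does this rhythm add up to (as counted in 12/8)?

One eighth-note beat = 4 thirty-second notes.
Working in thirty-second notes: dotted whole note = 48; whole tied to half (whole + half) = 48; eighth note = 4; half = 16; half note = 16; dotted half note = 24; dotted quarter note = 12; thirty-second = 1; thirty-second note = 1; half = 16.
Sum: 48 + 48 + 4 + 16 + 16 + 24 + 12 + 1 + 1 + 16 = 186.
186 ÷ 4 = 46.5 beats.

46.5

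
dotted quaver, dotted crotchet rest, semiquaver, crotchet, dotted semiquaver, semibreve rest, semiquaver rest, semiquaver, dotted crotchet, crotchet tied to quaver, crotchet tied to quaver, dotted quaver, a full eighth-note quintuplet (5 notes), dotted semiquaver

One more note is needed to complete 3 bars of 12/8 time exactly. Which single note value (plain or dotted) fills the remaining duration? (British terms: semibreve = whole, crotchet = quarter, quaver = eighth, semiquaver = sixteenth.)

half note

3 bars of 12/8 = 144 thirty-second notes.
Convert each value to thirty-second notes: dotted quaver = 6; dotted crotchet rest = 12; semiquaver = 2; crotchet = 8; dotted semiquaver = 3; semibreve rest = 32; semiquaver rest = 2; semiquaver = 2; dotted crotchet = 12; crotchet tied to quaver (crotchet + quaver) = 12; crotchet tied to quaver (crotchet + quaver) = 12; dotted quaver = 6; a full eighth-note quintuplet (5 notes) (five quintuplet eighths span one half) = 16; dotted semiquaver = 3.
Total: 6 + 12 + 2 + 8 + 3 + 32 + 2 + 2 + 12 + 12 + 12 + 6 + 16 + 3 = 128.
Remaining: 144 − 128 = 16 thirty-second notes, which is a half note.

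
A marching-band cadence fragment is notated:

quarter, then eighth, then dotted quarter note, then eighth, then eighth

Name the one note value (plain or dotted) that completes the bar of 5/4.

The bar of 5/4 = 10 eighth notes.
Convert each value to eighth notes: quarter = 2; eighth = 1; dotted quarter note = 3; eighth = 1; eighth = 1.
Altogether 2 + 1 + 3 + 1 + 1 = 8.
Remaining: 10 − 8 = 2 eighth notes, which is a quarter note.

quarter note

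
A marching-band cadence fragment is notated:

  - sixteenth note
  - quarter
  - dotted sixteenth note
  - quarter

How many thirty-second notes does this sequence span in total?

21

In thirty-second notes: sixteenth note = 2; quarter = 8; dotted sixteenth note = 3; quarter = 8.
Adding: 2 + 8 + 3 + 8 = 21 thirty-second notes.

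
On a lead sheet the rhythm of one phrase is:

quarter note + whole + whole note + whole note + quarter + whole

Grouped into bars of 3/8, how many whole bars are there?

One bar of 3/8 = 3 eighth notes.
Convert each value to eighth notes: quarter note = 2; whole = 8; whole note = 8; whole note = 8; quarter = 2; whole = 8.
Total: 2 + 8 + 8 + 8 + 2 + 8 = 36.
36 ÷ 3 = 12 complete bars with 0 left over.

12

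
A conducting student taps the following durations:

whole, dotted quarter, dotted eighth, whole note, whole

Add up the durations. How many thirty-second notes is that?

Express everything in thirty-second notes: whole = 32; dotted quarter = 12; dotted eighth = 6; whole note = 32; whole = 32.
Sum: 32 + 12 + 6 + 32 + 32 = 114 thirty-second notes.

114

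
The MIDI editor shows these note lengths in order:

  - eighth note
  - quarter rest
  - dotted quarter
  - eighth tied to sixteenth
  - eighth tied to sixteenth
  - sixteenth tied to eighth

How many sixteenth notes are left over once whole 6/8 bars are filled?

One bar of 6/8 = 12 sixteenth notes.
Convert each value to sixteenth notes: eighth note = 2; quarter rest = 4; dotted quarter = 6; eighth tied to sixteenth (eighth + sixteenth) = 3; eighth tied to sixteenth (eighth + sixteenth) = 3; sixteenth tied to eighth (sixteenth + eighth) = 3.
Adding: 2 + 4 + 6 + 3 + 3 + 3 = 21.
21 ÷ 12 = 1 complete bar with 9 sixteenth notes remaining.

9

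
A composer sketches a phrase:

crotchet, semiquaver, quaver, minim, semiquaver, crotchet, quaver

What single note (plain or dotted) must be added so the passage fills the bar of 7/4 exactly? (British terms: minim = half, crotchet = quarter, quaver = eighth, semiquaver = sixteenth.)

dotted quarter note

The bar of 7/4 = 28 sixteenth notes.
Each duration in sixteenth notes: crotchet = 4; semiquaver = 1; quaver = 2; minim = 8; semiquaver = 1; crotchet = 4; quaver = 2.
Sum: 4 + 1 + 2 + 8 + 1 + 4 + 2 = 22.
Remaining: 28 − 22 = 6 sixteenth notes, which is a dotted quarter note.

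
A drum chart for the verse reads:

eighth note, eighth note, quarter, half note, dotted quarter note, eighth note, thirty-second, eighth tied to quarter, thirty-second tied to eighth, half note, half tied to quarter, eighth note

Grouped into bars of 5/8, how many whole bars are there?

One bar of 5/8 = 20 thirty-second notes.
Express everything in thirty-second notes: eighth note = 4; eighth note = 4; quarter = 8; half note = 16; dotted quarter note = 12; eighth note = 4; thirty-second = 1; eighth tied to quarter (eighth + quarter) = 12; thirty-second tied to eighth (thirty-second + eighth) = 5; half note = 16; half tied to quarter (half + quarter) = 24; eighth note = 4.
Altogether 4 + 4 + 8 + 16 + 12 + 4 + 1 + 12 + 5 + 16 + 24 + 4 = 110.
110 ÷ 20 = 5 complete bars with 10 left over.

5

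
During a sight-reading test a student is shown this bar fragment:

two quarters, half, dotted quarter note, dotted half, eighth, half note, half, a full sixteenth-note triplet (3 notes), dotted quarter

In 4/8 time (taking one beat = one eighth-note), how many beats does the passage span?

30

One eighth-note beat = 2 sixteenth notes.
Convert each value to sixteenth notes: quarter = 4; quarter = 4; half = 8; dotted quarter note = 6; dotted half = 12; eighth = 2; half note = 8; half = 8; a full sixteenth-note triplet (3 notes) (three triplet sixteenths span one eighth) = 2; dotted quarter = 6.
Sum: 4 + 4 + 8 + 6 + 12 + 2 + 8 + 8 + 2 + 6 = 60.
60 ÷ 2 = 30 beats.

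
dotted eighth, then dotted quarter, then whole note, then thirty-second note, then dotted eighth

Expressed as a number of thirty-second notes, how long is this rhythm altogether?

57

Express everything in thirty-second notes: dotted eighth = 6; dotted quarter = 12; whole note = 32; thirty-second note = 1; dotted eighth = 6.
Adding: 6 + 12 + 32 + 1 + 6 = 57 thirty-second notes.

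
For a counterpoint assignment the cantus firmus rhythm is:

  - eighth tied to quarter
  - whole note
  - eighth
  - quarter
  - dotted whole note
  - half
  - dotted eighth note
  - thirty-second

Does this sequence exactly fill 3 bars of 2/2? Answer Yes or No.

No

One bar of 2/2 = 32 thirty-second notes, so 3 bars = 96.
Express everything in thirty-second notes: eighth tied to quarter (eighth + quarter) = 12; whole note = 32; eighth = 4; quarter = 8; dotted whole note = 48; half = 16; dotted eighth note = 6; thirty-second = 1.
Total: 12 + 32 + 4 + 8 + 48 + 16 + 6 + 1 = 127.
127 exceeds 96, so the answer is No.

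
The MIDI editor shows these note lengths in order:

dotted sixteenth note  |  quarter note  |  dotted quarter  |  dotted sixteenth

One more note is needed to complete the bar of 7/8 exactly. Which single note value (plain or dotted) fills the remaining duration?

The bar of 7/8 = 28 thirty-second notes.
Each duration in thirty-second notes: dotted sixteenth note = 3; quarter note = 8; dotted quarter = 12; dotted sixteenth = 3.
Total: 3 + 8 + 12 + 3 = 26.
Remaining: 28 − 26 = 2 thirty-second notes, which is a sixteenth note.

sixteenth note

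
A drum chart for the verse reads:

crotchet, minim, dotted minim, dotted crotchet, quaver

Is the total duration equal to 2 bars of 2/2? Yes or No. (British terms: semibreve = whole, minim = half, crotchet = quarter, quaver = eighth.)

One bar of 2/2 = 8 eighth notes, so 2 bars = 16.
In eighth notes: crotchet = 2; minim = 4; dotted minim = 6; dotted crotchet = 3; quaver = 1.
Total: 2 + 4 + 6 + 3 + 1 = 16.
16 equals 16, so the answer is Yes.

Yes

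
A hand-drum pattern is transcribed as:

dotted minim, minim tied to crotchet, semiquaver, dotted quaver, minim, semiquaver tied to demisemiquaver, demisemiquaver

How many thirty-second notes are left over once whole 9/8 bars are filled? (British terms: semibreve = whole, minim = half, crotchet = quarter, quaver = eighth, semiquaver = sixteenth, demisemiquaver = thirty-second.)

One bar of 9/8 = 36 thirty-second notes.
Each duration in thirty-second notes: dotted minim = 24; minim tied to crotchet (minim + crotchet) = 24; semiquaver = 2; dotted quaver = 6; minim = 16; semiquaver tied to demisemiquaver (semiquaver + demisemiquaver) = 3; demisemiquaver = 1.
Sum: 24 + 24 + 2 + 6 + 16 + 3 + 1 = 76.
76 ÷ 36 = 2 complete bars with 4 thirty-second notes remaining.

4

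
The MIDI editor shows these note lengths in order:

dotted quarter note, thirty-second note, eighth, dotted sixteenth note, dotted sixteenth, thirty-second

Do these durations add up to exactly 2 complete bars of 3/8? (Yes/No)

Yes

One bar of 3/8 = 12 thirty-second notes, so 2 bars = 24.
In thirty-second notes: dotted quarter note = 12; thirty-second note = 1; eighth = 4; dotted sixteenth note = 3; dotted sixteenth = 3; thirty-second = 1.
Total: 12 + 1 + 4 + 3 + 3 + 1 = 24.
24 equals 24, so the answer is Yes.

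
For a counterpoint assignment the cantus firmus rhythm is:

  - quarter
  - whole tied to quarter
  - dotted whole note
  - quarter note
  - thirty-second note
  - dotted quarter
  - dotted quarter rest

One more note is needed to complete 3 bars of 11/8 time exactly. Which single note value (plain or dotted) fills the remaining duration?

3 bars of 11/8 = 132 thirty-second notes.
Convert each value to thirty-second notes: quarter = 8; whole tied to quarter (whole + quarter) = 40; dotted whole note = 48; quarter note = 8; thirty-second note = 1; dotted quarter = 12; dotted quarter rest = 12.
Altogether 8 + 40 + 48 + 8 + 1 + 12 + 12 = 129.
Remaining: 132 − 129 = 3 thirty-second notes, which is a dotted sixteenth note.

dotted sixteenth note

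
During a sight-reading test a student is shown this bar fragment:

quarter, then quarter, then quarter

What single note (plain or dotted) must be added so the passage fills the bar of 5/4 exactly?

The bar of 5/4 = 5 quarter notes.
Express everything in quarter notes: quarter = 1; quarter = 1; quarter = 1.
Sum: 1 + 1 + 1 = 3.
Remaining: 5 − 3 = 2 quarter notes, which is a half note.

half note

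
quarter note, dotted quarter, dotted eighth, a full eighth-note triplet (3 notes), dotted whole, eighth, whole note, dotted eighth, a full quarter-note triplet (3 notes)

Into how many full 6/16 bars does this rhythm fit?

11

One bar of 6/16 = 6 sixteenth notes.
Convert each value to sixteenth notes: quarter note = 4; dotted quarter = 6; dotted eighth = 3; a full eighth-note triplet (3 notes) (three triplet eighths span one quarter) = 4; dotted whole = 24; eighth = 2; whole note = 16; dotted eighth = 3; a full quarter-note triplet (3 notes) (three triplet quarters span one half) = 8.
Sum: 4 + 6 + 3 + 4 + 24 + 2 + 16 + 3 + 8 = 70.
70 ÷ 6 = 11 complete bars with 4 left over.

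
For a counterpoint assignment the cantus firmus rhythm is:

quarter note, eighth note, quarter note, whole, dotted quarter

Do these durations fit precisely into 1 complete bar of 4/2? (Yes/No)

Yes

One bar of 4/2 = 16 eighth notes.
Each duration in eighth notes: quarter note = 2; eighth note = 1; quarter note = 2; whole = 8; dotted quarter = 3.
Altogether 2 + 1 + 2 + 8 + 3 = 16.
16 equals 16, so the answer is Yes.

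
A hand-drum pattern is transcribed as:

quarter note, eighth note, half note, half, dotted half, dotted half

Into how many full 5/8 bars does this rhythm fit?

One bar of 5/8 = 5 eighth notes.
Convert each value to eighth notes: quarter note = 2; eighth note = 1; half note = 4; half = 4; dotted half = 6; dotted half = 6.
Sum: 2 + 1 + 4 + 4 + 6 + 6 = 23.
23 ÷ 5 = 4 complete bars with 3 left over.

4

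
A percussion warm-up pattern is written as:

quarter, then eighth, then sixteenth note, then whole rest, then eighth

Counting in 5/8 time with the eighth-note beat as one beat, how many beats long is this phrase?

12.5

One eighth-note beat = 2 sixteenth notes.
In sixteenth notes: quarter = 4; eighth = 2; sixteenth note = 1; whole rest = 16; eighth = 2.
Total: 4 + 2 + 1 + 16 + 2 = 25.
25 ÷ 2 = 12.5 beats.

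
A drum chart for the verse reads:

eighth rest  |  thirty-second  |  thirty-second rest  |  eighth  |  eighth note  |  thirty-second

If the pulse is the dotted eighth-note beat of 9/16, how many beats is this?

One dotted eighth-note beat = 6 thirty-second notes.
In thirty-second notes: eighth rest = 4; thirty-second = 1; thirty-second rest = 1; eighth = 4; eighth note = 4; thirty-second = 1.
Total: 4 + 1 + 1 + 4 + 4 + 1 = 15.
15 ÷ 6 = 2.5 beats.

2.5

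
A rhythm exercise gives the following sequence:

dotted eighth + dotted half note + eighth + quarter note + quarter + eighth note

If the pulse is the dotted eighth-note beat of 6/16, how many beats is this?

9

One dotted eighth-note beat = 3 sixteenth notes.
Express everything in sixteenth notes: dotted eighth = 3; dotted half note = 12; eighth = 2; quarter note = 4; quarter = 4; eighth note = 2.
Altogether 3 + 12 + 2 + 4 + 4 + 2 = 27.
27 ÷ 3 = 9 beats.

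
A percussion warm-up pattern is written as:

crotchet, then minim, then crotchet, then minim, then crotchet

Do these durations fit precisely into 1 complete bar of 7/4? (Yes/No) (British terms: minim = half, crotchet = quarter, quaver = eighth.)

One bar of 7/4 = 7 quarter notes.
Express everything in quarter notes: crotchet = 1; minim = 2; crotchet = 1; minim = 2; crotchet = 1.
Altogether 1 + 2 + 1 + 2 + 1 = 7.
7 equals 7, so the answer is Yes.

Yes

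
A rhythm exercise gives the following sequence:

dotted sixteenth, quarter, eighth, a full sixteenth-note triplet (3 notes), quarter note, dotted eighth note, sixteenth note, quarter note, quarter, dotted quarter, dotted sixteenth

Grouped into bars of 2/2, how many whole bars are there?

2

One bar of 2/2 = 32 thirty-second notes.
Working in thirty-second notes: dotted sixteenth = 3; quarter = 8; eighth = 4; a full sixteenth-note triplet (3 notes) (three triplet sixteenths span one eighth) = 4; quarter note = 8; dotted eighth note = 6; sixteenth note = 2; quarter note = 8; quarter = 8; dotted quarter = 12; dotted sixteenth = 3.
Total: 3 + 8 + 4 + 4 + 8 + 6 + 2 + 8 + 8 + 12 + 3 = 66.
66 ÷ 32 = 2 complete bars with 2 left over.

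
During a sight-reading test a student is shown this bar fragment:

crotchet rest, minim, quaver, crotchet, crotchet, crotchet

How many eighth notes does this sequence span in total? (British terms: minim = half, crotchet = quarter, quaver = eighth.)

Express everything in eighth notes: crotchet rest = 2; minim = 4; quaver = 1; crotchet = 2; crotchet = 2; crotchet = 2.
Altogether 2 + 4 + 1 + 2 + 2 + 2 = 13 eighth notes.

13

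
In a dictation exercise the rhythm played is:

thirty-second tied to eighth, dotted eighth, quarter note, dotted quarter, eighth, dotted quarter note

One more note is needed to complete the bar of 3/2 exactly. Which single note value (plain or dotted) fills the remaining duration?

thirty-second note

The bar of 3/2 = 48 thirty-second notes.
Each duration in thirty-second notes: thirty-second tied to eighth (thirty-second + eighth) = 5; dotted eighth = 6; quarter note = 8; dotted quarter = 12; eighth = 4; dotted quarter note = 12.
Sum: 5 + 6 + 8 + 12 + 4 + 12 = 47.
Remaining: 48 − 47 = 1 thirty-second note, which is a thirty-second note.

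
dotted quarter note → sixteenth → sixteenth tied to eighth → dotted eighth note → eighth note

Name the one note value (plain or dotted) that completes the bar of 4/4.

sixteenth note

The bar of 4/4 = 16 sixteenth notes.
Each duration in sixteenth notes: dotted quarter note = 6; sixteenth = 1; sixteenth tied to eighth (sixteenth + eighth) = 3; dotted eighth note = 3; eighth note = 2.
Total: 6 + 1 + 3 + 3 + 2 = 15.
Remaining: 16 − 15 = 1 sixteenth note, which is a sixteenth note.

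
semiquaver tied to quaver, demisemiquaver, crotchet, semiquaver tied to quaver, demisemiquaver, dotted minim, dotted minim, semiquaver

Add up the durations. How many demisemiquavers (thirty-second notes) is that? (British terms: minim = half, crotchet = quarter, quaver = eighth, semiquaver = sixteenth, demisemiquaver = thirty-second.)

72

Express everything in thirty-second notes: semiquaver tied to quaver (semiquaver + quaver) = 6; demisemiquaver = 1; crotchet = 8; semiquaver tied to quaver (semiquaver + quaver) = 6; demisemiquaver = 1; dotted minim = 24; dotted minim = 24; semiquaver = 2.
Total: 6 + 1 + 8 + 6 + 1 + 24 + 24 + 2 = 72 thirty-second notes.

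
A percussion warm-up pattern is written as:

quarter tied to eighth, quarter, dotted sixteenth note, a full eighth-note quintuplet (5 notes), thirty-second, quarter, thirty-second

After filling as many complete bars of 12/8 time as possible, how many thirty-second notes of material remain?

1

One bar of 12/8 = 48 thirty-second notes.
Convert each value to thirty-second notes: quarter tied to eighth (quarter + eighth) = 12; quarter = 8; dotted sixteenth note = 3; a full eighth-note quintuplet (5 notes) (five quintuplet eighths span one half) = 16; thirty-second = 1; quarter = 8; thirty-second = 1.
Altogether 12 + 8 + 3 + 16 + 1 + 8 + 1 = 49.
49 ÷ 48 = 1 complete bar with 1 thirty-second note remaining.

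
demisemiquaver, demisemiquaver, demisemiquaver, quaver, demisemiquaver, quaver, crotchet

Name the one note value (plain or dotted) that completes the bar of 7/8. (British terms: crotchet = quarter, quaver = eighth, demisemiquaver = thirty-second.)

The bar of 7/8 = 28 thirty-second notes.
Working in thirty-second notes: demisemiquaver = 1; demisemiquaver = 1; demisemiquaver = 1; quaver = 4; demisemiquaver = 1; quaver = 4; crotchet = 8.
Altogether 1 + 1 + 1 + 4 + 1 + 4 + 8 = 20.
Remaining: 28 − 20 = 8 thirty-second notes, which is a quarter note.

quarter note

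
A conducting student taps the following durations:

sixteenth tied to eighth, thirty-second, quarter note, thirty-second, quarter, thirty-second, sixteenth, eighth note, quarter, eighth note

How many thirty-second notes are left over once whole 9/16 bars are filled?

7

One bar of 9/16 = 18 thirty-second notes.
Express everything in thirty-second notes: sixteenth tied to eighth (sixteenth + eighth) = 6; thirty-second = 1; quarter note = 8; thirty-second = 1; quarter = 8; thirty-second = 1; sixteenth = 2; eighth note = 4; quarter = 8; eighth note = 4.
Altogether 6 + 1 + 8 + 1 + 8 + 1 + 2 + 4 + 8 + 4 = 43.
43 ÷ 18 = 2 complete bars with 7 thirty-second notes remaining.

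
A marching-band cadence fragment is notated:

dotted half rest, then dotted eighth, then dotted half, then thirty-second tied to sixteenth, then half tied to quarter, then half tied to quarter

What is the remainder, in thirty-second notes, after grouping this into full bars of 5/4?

25

One bar of 5/4 = 40 thirty-second notes.
Express everything in thirty-second notes: dotted half rest = 24; dotted eighth = 6; dotted half = 24; thirty-second tied to sixteenth (thirty-second + sixteenth) = 3; half tied to quarter (half + quarter) = 24; half tied to quarter (half + quarter) = 24.
Sum: 24 + 6 + 24 + 3 + 24 + 24 = 105.
105 ÷ 40 = 2 complete bars with 25 thirty-second notes remaining.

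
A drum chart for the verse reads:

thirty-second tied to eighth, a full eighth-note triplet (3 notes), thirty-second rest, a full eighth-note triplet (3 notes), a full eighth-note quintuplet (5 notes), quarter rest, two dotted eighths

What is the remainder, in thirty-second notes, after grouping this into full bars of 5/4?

18

One bar of 5/4 = 40 thirty-second notes.
Working in thirty-second notes: thirty-second tied to eighth (thirty-second + eighth) = 5; a full eighth-note triplet (3 notes) (three triplet eighths span one quarter) = 8; thirty-second rest = 1; a full eighth-note triplet (3 notes) (three triplet eighths span one quarter) = 8; a full eighth-note quintuplet (5 notes) (five quintuplet eighths span one half) = 16; quarter rest = 8; dotted eighth = 6; dotted eighth = 6.
Sum: 5 + 8 + 1 + 8 + 16 + 8 + 6 + 6 = 58.
58 ÷ 40 = 1 complete bar with 18 thirty-second notes remaining.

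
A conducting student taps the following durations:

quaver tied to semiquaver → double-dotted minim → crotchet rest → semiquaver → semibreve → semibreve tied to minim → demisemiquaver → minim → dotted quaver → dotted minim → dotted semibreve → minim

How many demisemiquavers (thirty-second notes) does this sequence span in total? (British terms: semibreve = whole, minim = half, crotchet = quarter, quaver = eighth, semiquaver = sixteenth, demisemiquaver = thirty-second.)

235

Each duration in thirty-second notes: quaver tied to semiquaver (quaver + semiquaver) = 6; double-dotted minim = 28; crotchet rest = 8; semiquaver = 2; semibreve = 32; semibreve tied to minim (semibreve + minim) = 48; demisemiquaver = 1; minim = 16; dotted quaver = 6; dotted minim = 24; dotted semibreve = 48; minim = 16.
Altogether 6 + 28 + 8 + 2 + 32 + 48 + 1 + 16 + 6 + 24 + 48 + 16 = 235 thirty-second notes.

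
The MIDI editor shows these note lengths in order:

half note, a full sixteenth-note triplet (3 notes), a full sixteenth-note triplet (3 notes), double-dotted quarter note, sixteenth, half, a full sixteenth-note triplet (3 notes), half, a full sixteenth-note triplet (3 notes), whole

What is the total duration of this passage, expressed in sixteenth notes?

Each duration in sixteenth notes: half note = 8; a full sixteenth-note triplet (3 notes) (three triplet sixteenths span one eighth) = 2; a full sixteenth-note triplet (3 notes) (three triplet sixteenths span one eighth) = 2; double-dotted quarter note = 7; sixteenth = 1; half = 8; a full sixteenth-note triplet (3 notes) (three triplet sixteenths span one eighth) = 2; half = 8; a full sixteenth-note triplet (3 notes) (three triplet sixteenths span one eighth) = 2; whole = 16.
Altogether 8 + 2 + 2 + 7 + 1 + 8 + 2 + 8 + 2 + 16 = 56 sixteenth notes.

56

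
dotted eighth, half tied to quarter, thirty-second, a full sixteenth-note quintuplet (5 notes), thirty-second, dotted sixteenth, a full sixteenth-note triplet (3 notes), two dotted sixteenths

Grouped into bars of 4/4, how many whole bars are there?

1

One bar of 4/4 = 32 thirty-second notes.
Working in thirty-second notes: dotted eighth = 6; half tied to quarter (half + quarter) = 24; thirty-second = 1; a full sixteenth-note quintuplet (5 notes) (five quintuplet sixteenths span one quarter) = 8; thirty-second = 1; dotted sixteenth = 3; a full sixteenth-note triplet (3 notes) (three triplet sixteenths span one eighth) = 4; dotted sixteenth = 3; dotted sixteenth = 3.
Altogether 6 + 24 + 1 + 8 + 1 + 3 + 4 + 3 + 3 = 53.
53 ÷ 32 = 1 complete bar with 21 left over.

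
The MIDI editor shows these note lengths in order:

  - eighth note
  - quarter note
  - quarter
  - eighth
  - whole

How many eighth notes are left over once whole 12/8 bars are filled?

One bar of 12/8 = 12 eighth notes.
Working in eighth notes: eighth note = 1; quarter note = 2; quarter = 2; eighth = 1; whole = 8.
Altogether 1 + 2 + 2 + 1 + 8 = 14.
14 ÷ 12 = 1 complete bar with 2 eighth notes remaining.

2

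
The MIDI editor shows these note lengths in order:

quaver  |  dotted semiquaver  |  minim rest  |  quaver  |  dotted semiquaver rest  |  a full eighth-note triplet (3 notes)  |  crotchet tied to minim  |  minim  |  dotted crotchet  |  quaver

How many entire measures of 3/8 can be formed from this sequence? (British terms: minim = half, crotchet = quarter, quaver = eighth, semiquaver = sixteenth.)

One bar of 3/8 = 12 thirty-second notes.
In thirty-second notes: quaver = 4; dotted semiquaver = 3; minim rest = 16; quaver = 4; dotted semiquaver rest = 3; a full eighth-note triplet (3 notes) (three triplet eighths span one quarter) = 8; crotchet tied to minim (crotchet + minim) = 24; minim = 16; dotted crotchet = 12; quaver = 4.
Altogether 4 + 3 + 16 + 4 + 3 + 8 + 24 + 16 + 12 + 4 = 94.
94 ÷ 12 = 7 complete bars with 10 left over.

7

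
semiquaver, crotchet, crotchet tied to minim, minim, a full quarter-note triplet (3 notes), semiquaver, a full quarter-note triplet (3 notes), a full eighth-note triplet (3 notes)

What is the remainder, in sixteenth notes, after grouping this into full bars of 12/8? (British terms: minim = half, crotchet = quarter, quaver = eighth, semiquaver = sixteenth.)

One bar of 12/8 = 24 sixteenth notes.
Express everything in sixteenth notes: semiquaver = 1; crotchet = 4; crotchet tied to minim (crotchet + minim) = 12; minim = 8; a full quarter-note triplet (3 notes) (three triplet quarters span one half) = 8; semiquaver = 1; a full quarter-note triplet (3 notes) (three triplet quarters span one half) = 8; a full eighth-note triplet (3 notes) (three triplet eighths span one quarter) = 4.
Total: 1 + 4 + 12 + 8 + 8 + 1 + 8 + 4 = 46.
46 ÷ 24 = 1 complete bar with 22 sixteenth notes remaining.

22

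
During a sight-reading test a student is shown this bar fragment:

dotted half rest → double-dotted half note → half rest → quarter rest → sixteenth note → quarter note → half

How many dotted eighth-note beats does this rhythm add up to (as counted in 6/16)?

17

One dotted eighth-note beat = 3 sixteenth notes.
Express everything in sixteenth notes: dotted half rest = 12; double-dotted half note = 14; half rest = 8; quarter rest = 4; sixteenth note = 1; quarter note = 4; half = 8.
Sum: 12 + 14 + 8 + 4 + 1 + 4 + 8 = 51.
51 ÷ 3 = 17 beats.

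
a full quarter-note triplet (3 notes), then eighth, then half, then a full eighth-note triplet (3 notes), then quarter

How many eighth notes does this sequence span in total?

Express everything in eighth notes: a full quarter-note triplet (3 notes) (three triplet quarters span one half) = 4; eighth = 1; half = 4; a full eighth-note triplet (3 notes) (three triplet eighths span one quarter) = 2; quarter = 2.
Adding: 4 + 1 + 4 + 2 + 2 = 13 eighth notes.

13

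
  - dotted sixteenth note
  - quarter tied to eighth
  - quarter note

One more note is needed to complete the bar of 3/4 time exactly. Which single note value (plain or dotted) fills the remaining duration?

thirty-second note

The bar of 3/4 = 24 thirty-second notes.
Express everything in thirty-second notes: dotted sixteenth note = 3; quarter tied to eighth (quarter + eighth) = 12; quarter note = 8.
Adding: 3 + 12 + 8 = 23.
Remaining: 24 − 23 = 1 thirty-second note, which is a thirty-second note.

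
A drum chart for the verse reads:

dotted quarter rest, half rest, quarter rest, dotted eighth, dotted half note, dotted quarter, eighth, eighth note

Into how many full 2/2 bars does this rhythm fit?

One bar of 2/2 = 16 sixteenth notes.
In sixteenth notes: dotted quarter rest = 6; half rest = 8; quarter rest = 4; dotted eighth = 3; dotted half note = 12; dotted quarter = 6; eighth = 2; eighth note = 2.
Altogether 6 + 8 + 4 + 3 + 12 + 6 + 2 + 2 = 43.
43 ÷ 16 = 2 complete bars with 11 left over.

2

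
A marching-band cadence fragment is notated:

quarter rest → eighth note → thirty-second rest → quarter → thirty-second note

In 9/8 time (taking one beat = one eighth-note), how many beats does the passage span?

5.5

One eighth-note beat = 4 thirty-second notes.
Express everything in thirty-second notes: quarter rest = 8; eighth note = 4; thirty-second rest = 1; quarter = 8; thirty-second note = 1.
Total: 8 + 4 + 1 + 8 + 1 = 22.
22 ÷ 4 = 5.5 beats.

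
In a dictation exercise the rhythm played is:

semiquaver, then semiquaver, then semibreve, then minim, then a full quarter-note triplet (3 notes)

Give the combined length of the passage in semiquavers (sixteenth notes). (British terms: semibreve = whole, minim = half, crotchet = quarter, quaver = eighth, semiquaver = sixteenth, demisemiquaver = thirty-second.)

34

Working in sixteenth notes: semiquaver = 1; semiquaver = 1; semibreve = 16; minim = 8; a full quarter-note triplet (3 notes) (three triplet quarters span one half) = 8.
Sum: 1 + 1 + 16 + 8 + 8 = 34 sixteenth notes.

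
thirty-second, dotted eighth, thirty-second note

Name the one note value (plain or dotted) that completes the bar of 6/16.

eighth note

The bar of 6/16 = 12 thirty-second notes.
Express everything in thirty-second notes: thirty-second = 1; dotted eighth = 6; thirty-second note = 1.
Altogether 1 + 6 + 1 = 8.
Remaining: 12 − 8 = 4 thirty-second notes, which is a eighth note.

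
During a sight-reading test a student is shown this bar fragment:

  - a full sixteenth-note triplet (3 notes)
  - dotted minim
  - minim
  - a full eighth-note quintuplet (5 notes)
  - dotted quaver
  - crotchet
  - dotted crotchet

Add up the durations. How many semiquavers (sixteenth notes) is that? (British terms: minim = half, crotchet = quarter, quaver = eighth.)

43

Express everything in sixteenth notes: a full sixteenth-note triplet (3 notes) (three triplet sixteenths span one eighth) = 2; dotted minim = 12; minim = 8; a full eighth-note quintuplet (5 notes) (five quintuplet eighths span one half) = 8; dotted quaver = 3; crotchet = 4; dotted crotchet = 6.
Adding: 2 + 12 + 8 + 8 + 3 + 4 + 6 = 43 sixteenth notes.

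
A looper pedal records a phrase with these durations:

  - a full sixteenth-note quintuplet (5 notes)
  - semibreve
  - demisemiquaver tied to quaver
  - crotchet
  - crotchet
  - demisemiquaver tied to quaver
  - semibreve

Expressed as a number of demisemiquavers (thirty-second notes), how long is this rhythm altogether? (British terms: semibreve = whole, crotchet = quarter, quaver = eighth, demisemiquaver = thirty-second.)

In thirty-second notes: a full sixteenth-note quintuplet (5 notes) (five quintuplet sixteenths span one quarter) = 8; semibreve = 32; demisemiquaver tied to quaver (demisemiquaver + quaver) = 5; crotchet = 8; crotchet = 8; demisemiquaver tied to quaver (demisemiquaver + quaver) = 5; semibreve = 32.
Altogether 8 + 32 + 5 + 8 + 8 + 5 + 32 = 98 thirty-second notes.

98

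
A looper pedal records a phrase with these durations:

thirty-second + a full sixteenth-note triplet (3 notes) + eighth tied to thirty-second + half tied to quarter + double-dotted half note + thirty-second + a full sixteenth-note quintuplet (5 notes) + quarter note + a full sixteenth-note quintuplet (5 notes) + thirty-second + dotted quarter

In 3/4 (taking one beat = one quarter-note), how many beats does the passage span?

12.5

One quarter-note beat = 8 thirty-second notes.
In thirty-second notes: thirty-second = 1; a full sixteenth-note triplet (3 notes) (three triplet sixteenths span one eighth) = 4; eighth tied to thirty-second (eighth + thirty-second) = 5; half tied to quarter (half + quarter) = 24; double-dotted half note = 28; thirty-second = 1; a full sixteenth-note quintuplet (5 notes) (five quintuplet sixteenths span one quarter) = 8; quarter note = 8; a full sixteenth-note quintuplet (5 notes) (five quintuplet sixteenths span one quarter) = 8; thirty-second = 1; dotted quarter = 12.
Total: 1 + 4 + 5 + 24 + 28 + 1 + 8 + 8 + 8 + 1 + 12 = 100.
100 ÷ 8 = 12.5 beats.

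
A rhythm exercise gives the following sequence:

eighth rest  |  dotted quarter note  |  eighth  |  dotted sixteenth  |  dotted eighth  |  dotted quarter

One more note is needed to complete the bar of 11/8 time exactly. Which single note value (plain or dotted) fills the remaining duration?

dotted sixteenth note

The bar of 11/8 = 44 thirty-second notes.
Express everything in thirty-second notes: eighth rest = 4; dotted quarter note = 12; eighth = 4; dotted sixteenth = 3; dotted eighth = 6; dotted quarter = 12.
Total: 4 + 12 + 4 + 3 + 6 + 12 = 41.
Remaining: 44 − 41 = 3 thirty-second notes, which is a dotted sixteenth note.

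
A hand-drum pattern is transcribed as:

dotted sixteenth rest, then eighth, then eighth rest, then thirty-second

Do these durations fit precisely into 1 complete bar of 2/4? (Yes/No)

One bar of 2/4 = 16 thirty-second notes.
Convert each value to thirty-second notes: dotted sixteenth rest = 3; eighth = 4; eighth rest = 4; thirty-second = 1.
Adding: 3 + 4 + 4 + 1 = 12.
12 falls short of 16, so the answer is No.

No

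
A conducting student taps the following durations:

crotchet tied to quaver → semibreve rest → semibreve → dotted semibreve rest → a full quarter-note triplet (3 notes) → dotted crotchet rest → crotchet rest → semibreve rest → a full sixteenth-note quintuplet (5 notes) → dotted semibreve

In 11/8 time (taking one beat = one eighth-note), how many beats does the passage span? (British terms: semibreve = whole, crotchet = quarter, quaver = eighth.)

One eighth-note beat = 2 sixteenth notes.
Each duration in sixteenth notes: crotchet tied to quaver (crotchet + quaver) = 6; semibreve rest = 16; semibreve = 16; dotted semibreve rest = 24; a full quarter-note triplet (3 notes) (three triplet quarters span one half) = 8; dotted crotchet rest = 6; crotchet rest = 4; semibreve rest = 16; a full sixteenth-note quintuplet (5 notes) (five quintuplet sixteenths span one quarter) = 4; dotted semibreve = 24.
Adding: 6 + 16 + 16 + 24 + 8 + 6 + 4 + 16 + 4 + 24 = 124.
124 ÷ 2 = 62 beats.

62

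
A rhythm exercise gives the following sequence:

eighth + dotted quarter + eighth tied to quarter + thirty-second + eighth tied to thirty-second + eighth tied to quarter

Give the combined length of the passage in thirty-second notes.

Working in thirty-second notes: eighth = 4; dotted quarter = 12; eighth tied to quarter (eighth + quarter) = 12; thirty-second = 1; eighth tied to thirty-second (eighth + thirty-second) = 5; eighth tied to quarter (eighth + quarter) = 12.
Total: 4 + 12 + 12 + 1 + 5 + 12 = 46 thirty-second notes.

46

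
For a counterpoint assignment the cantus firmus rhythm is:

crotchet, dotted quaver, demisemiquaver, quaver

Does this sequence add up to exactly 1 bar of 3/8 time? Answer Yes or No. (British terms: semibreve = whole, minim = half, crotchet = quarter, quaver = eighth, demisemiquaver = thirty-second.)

No

One bar of 3/8 = 12 thirty-second notes.
Each duration in thirty-second notes: crotchet = 8; dotted quaver = 6; demisemiquaver = 1; quaver = 4.
Total: 8 + 6 + 1 + 4 = 19.
19 exceeds 12, so the answer is No.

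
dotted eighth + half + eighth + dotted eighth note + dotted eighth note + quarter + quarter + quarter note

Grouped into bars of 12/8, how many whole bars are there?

1

One bar of 12/8 = 24 sixteenth notes.
In sixteenth notes: dotted eighth = 3; half = 8; eighth = 2; dotted eighth note = 3; dotted eighth note = 3; quarter = 4; quarter = 4; quarter note = 4.
Adding: 3 + 8 + 2 + 3 + 3 + 4 + 4 + 4 = 31.
31 ÷ 24 = 1 complete bar with 7 left over.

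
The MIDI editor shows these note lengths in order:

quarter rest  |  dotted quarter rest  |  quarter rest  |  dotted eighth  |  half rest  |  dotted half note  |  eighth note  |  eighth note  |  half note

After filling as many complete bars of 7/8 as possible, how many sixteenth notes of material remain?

One bar of 7/8 = 14 sixteenth notes.
Convert each value to sixteenth notes: quarter rest = 4; dotted quarter rest = 6; quarter rest = 4; dotted eighth = 3; half rest = 8; dotted half note = 12; eighth note = 2; eighth note = 2; half note = 8.
Adding: 4 + 6 + 4 + 3 + 8 + 12 + 2 + 2 + 8 = 49.
49 ÷ 14 = 3 complete bars with 7 sixteenth notes remaining.

7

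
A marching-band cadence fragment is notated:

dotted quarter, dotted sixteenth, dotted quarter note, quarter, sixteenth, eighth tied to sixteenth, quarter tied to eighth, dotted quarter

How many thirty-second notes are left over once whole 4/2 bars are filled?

One bar of 4/2 = 64 thirty-second notes.
In thirty-second notes: dotted quarter = 12; dotted sixteenth = 3; dotted quarter note = 12; quarter = 8; sixteenth = 2; eighth tied to sixteenth (eighth + sixteenth) = 6; quarter tied to eighth (quarter + eighth) = 12; dotted quarter = 12.
Total: 12 + 3 + 12 + 8 + 2 + 6 + 12 + 12 = 67.
67 ÷ 64 = 1 complete bar with 3 thirty-second notes remaining.

3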